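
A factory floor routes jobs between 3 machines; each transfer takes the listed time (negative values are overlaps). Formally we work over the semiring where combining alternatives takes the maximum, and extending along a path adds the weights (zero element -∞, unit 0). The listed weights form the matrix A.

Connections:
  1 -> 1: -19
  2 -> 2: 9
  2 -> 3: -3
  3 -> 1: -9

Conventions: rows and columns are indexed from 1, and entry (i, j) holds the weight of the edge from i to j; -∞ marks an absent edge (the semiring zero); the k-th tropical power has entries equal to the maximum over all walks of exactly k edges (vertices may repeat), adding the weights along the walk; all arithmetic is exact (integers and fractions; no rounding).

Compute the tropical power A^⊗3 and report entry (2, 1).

A^⊗2:
  [-38, -∞, -∞]
  [-12, 18, 6]
  [-28, -∞, -∞]
A^⊗3:
  [-57, -∞, -∞]
  [-3, 27, 15]
  [-47, -∞, -∞]
Key observation: the optimum is the walk 2->2->3->1, with weight 9 + (-3) + (-9) = -3.
Optimal value attained by: walk 2->2->3->1.
Answer: (A^⊗3)[2][1] = -3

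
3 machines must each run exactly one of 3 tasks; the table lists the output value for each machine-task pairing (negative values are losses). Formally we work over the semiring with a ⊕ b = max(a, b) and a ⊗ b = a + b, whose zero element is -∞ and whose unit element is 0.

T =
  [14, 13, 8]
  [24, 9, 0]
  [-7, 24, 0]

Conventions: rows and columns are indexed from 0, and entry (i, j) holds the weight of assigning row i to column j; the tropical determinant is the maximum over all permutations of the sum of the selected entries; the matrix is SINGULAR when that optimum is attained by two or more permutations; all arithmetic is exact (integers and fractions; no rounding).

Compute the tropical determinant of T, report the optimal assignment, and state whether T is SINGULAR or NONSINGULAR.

σ = (0, 1, 2): 14 + 9 + 0 = 23
σ = (0, 2, 1): 14 + 0 + 24 = 38
σ = (1, 0, 2): 13 + 24 + 0 = 37
σ = (1, 2, 0): 13 + 0 + (-7) = 6
σ = (2, 0, 1): 8 + 24 + 24 = 56
σ = (2, 1, 0): 8 + 9 + (-7) = 10
Optimal value attained by: σ = (2, 0, 1).
Answer: det⊕(T) = 56; verdict: NONSINGULAR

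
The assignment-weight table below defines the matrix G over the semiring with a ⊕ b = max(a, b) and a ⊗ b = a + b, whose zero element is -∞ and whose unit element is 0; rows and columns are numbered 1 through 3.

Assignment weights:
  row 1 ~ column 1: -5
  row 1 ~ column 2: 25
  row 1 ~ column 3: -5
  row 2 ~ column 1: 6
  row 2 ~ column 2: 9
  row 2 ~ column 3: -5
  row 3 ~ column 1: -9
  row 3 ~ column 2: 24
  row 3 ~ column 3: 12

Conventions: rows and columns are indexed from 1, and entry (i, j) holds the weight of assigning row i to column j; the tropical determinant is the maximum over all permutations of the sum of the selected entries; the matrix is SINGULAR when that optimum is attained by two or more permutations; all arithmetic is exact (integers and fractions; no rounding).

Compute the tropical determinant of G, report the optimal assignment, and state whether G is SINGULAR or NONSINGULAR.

σ = (1, 2, 3): (-5) + 9 + 12 = 16
σ = (1, 3, 2): (-5) + (-5) + 24 = 14
σ = (2, 1, 3): 25 + 6 + 12 = 43
σ = (2, 3, 1): 25 + (-5) + (-9) = 11
σ = (3, 1, 2): (-5) + 6 + 24 = 25
σ = (3, 2, 1): (-5) + 9 + (-9) = -5
Optimal value attained by: σ = (2, 1, 3).
Answer: det⊕(G) = 43; verdict: NONSINGULAR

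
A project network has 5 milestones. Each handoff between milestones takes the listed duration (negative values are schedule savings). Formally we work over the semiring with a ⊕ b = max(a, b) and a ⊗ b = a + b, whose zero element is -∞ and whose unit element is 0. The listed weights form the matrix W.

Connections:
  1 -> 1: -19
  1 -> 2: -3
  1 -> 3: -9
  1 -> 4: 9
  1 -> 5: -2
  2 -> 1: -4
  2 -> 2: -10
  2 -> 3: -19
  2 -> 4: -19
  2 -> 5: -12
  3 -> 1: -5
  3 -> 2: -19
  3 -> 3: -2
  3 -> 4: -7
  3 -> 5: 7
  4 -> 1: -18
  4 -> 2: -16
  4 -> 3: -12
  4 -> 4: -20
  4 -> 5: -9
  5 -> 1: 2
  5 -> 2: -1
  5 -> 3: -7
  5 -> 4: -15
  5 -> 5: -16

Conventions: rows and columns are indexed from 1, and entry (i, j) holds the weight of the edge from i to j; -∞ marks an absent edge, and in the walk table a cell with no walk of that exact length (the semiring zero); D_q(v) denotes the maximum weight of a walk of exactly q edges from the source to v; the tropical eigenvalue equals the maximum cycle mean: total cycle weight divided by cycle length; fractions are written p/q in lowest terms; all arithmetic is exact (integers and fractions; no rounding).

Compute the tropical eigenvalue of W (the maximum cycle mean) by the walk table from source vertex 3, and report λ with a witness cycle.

q=0: [-∞, -∞, 0, -∞, -∞]
q=1: [-5, -19, -2, -7, 7]
q=2: [9, 6, 0, 4, 5]
q=3: [7, 6, 0, 18, 7]
q=4: [9, 6, 6, 16, 9]
q=5: [11, 8, 4, 18, 13]
Optimal cycle mean attained by: cycle 1->4->3->5->1, total 9 + (-12) + 7 + 2, length 4.
Answer: λ = 3/2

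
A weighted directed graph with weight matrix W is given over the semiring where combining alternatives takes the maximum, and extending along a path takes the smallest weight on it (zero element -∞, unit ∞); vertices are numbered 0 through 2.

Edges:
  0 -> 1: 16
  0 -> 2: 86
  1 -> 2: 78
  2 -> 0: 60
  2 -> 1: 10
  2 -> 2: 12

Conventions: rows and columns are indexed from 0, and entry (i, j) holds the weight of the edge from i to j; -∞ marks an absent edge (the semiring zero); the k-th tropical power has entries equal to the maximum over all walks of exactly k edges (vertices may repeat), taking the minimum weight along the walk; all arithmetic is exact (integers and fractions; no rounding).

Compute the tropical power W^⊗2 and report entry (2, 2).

W^⊗2:
  [60, 10, 16]
  [60, 10, 12]
  [12, 16, 60]
Key observation: the optimum is the walk 2->0->2, with weight 60 min 86 = 60.
Optimal value attained by: walk 2->0->2.
Answer: (W^⊗2)[2][2] = 60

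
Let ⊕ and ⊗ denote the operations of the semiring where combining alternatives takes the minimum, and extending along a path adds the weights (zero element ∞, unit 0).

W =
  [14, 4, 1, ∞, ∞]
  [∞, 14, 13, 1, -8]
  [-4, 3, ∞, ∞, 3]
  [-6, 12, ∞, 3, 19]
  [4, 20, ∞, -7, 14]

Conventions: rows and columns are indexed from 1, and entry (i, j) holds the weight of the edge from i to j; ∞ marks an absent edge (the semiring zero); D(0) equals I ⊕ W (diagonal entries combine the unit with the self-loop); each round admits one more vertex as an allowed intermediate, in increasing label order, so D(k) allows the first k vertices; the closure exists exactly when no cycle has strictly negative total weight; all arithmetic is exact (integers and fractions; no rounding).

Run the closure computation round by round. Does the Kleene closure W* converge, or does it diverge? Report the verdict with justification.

D(0):
  [0, 4, 1, ∞, ∞]
  [∞, 0, 13, 1, -8]
  [-4, 3, 0, ∞, 3]
  [-6, 12, ∞, 0, 19]
  [4, 20, ∞, -7, 0]
Detection: at round 1, diagonal entry (3, 3) turns strictly negative.
Key observation: the cycle 3->1->3 has total weight (-4) + 1, which is strictly negative.
Answer: DIVERGES — negative cycle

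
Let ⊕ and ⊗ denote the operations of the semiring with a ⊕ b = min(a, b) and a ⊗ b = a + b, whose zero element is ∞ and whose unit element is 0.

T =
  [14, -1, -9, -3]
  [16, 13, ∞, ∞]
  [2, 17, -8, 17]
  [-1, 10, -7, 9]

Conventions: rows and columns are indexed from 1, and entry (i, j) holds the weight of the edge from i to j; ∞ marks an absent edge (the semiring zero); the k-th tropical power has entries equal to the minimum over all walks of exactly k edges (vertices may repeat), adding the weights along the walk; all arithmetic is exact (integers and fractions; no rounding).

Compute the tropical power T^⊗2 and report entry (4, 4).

T^⊗2:
  [-7, 7, -17, 6]
  [29, 15, 7, 13]
  [-6, 1, -16, -1]
  [-5, -2, -15, -4]
Key observation: the optimum is the walk 4->1->4, with weight (-1) + (-3) = -4.
Optimal value attained by: walk 4->1->4.
Answer: (T^⊗2)[4][4] = -4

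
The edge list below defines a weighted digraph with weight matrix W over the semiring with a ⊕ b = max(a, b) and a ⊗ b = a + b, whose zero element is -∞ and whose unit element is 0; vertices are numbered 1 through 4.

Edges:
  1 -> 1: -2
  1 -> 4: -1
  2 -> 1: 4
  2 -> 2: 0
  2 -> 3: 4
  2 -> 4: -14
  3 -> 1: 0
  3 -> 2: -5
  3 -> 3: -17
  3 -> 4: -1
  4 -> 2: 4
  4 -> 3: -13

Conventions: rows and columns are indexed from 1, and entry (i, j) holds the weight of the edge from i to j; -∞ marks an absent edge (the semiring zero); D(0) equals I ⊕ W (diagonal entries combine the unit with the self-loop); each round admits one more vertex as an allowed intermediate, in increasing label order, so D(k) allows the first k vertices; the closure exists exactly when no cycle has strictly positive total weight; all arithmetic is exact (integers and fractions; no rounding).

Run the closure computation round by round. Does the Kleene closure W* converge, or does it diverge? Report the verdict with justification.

D(0):
  [0, -∞, -∞, -1]
  [4, 0, 4, -14]
  [0, -5, 0, -1]
  [-∞, 4, -13, 0]
D(1):
  [0, -∞, -∞, -1]
  [4, 0, 4, 3]
  [0, -5, 0, -1]
  [-∞, 4, -13, 0]
Detection: at round 2, diagonal entry (4, 4) turns strictly positive.
Key observation: the cycle 4->2->1->4 has total weight 4 + 4 + (-1), which is strictly positive.
Answer: DIVERGES — positive cycle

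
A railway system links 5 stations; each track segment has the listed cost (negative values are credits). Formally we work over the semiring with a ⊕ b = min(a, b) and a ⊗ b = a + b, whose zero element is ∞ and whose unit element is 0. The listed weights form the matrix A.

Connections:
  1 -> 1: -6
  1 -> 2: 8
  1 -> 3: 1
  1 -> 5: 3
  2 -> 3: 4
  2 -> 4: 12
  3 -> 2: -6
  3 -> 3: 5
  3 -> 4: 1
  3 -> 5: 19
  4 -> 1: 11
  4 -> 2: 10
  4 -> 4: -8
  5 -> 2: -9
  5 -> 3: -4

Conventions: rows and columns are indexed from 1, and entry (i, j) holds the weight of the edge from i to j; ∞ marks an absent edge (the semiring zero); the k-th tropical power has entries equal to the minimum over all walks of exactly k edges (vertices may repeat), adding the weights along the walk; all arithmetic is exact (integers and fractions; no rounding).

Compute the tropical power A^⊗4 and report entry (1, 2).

A^⊗2:
  [-12, -6, -5, 2, -3]
  [23, -2, 9, 4, 23]
  [12, -1, -2, -7, 24]
  [3, 2, 12, -16, 14]
  [∞, -10, -5, -3, 15]
A^⊗3:
  [-18, -12, -11, -6, -9]
  [15, 3, 2, -4, 26]
  [4, -8, 3, -15, 15]
  [-5, -6, 4, -24, 6]
  [8, -11, -6, -11, 14]
A^⊗4:
  [-24, -18, -17, -14, -15]
  [7, -4, 7, -12, 18]
  [-4, -5, -4, -23, 7]
  [-13, -14, -4, -32, -2]
  [0, -12, -7, -19, 11]
Key observation: the optimum is the walk 1->1->1->5->2, with weight (-6) + (-6) + 3 + (-9) = -18.
Optimal value attained by: walk 1->1->1->5->2.
Answer: (A^⊗4)[1][2] = -18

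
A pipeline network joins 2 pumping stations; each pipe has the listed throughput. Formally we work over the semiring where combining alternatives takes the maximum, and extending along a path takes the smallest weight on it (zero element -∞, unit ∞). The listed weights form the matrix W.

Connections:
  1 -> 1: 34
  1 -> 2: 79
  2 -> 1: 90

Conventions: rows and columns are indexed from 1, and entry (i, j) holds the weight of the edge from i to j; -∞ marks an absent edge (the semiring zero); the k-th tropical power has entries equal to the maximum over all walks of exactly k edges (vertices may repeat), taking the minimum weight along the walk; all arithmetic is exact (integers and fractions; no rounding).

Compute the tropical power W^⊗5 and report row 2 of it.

W^⊗2:
  [79, 34]
  [34, 79]
W^⊗3:
  [34, 79]
  [79, 34]
W^⊗4:
  [79, 34]
  [34, 79]
W^⊗5:
  [34, 79]
  [79, 34]
Answer: row 2 of W^⊗5 = [79, 34]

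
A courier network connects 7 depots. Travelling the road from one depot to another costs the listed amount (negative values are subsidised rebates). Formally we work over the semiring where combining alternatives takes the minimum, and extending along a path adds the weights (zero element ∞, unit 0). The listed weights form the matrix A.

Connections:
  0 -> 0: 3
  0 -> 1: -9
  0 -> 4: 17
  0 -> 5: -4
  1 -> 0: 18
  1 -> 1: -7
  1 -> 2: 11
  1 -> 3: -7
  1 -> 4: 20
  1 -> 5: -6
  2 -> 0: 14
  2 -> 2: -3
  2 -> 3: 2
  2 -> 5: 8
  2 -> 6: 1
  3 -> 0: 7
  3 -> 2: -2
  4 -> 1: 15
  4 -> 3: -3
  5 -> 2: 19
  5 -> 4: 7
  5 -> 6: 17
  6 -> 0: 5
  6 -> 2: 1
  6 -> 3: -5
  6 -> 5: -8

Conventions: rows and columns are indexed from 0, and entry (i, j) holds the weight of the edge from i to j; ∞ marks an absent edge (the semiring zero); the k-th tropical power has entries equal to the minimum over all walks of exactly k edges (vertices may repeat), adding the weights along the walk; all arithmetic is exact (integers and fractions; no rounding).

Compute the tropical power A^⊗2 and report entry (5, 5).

A^⊗2:
  [6, -16, 2, -16, 3, -15, 13]
  [0, -14, -9, -14, 1, -13, 11]
  [6, 5, -6, -4, 15, -7, -2]
  [10, -2, -5, 0, 24, 3, -1]
  [4, 8, -5, 8, 35, 9, ∞]
  [22, 22, 16, 4, ∞, 9, 20]
  [2, -4, -7, 3, -1, 1, 2]
Key observation: the optimum is the walk 5->6->5, with weight 17 + (-8) = 9.
Optimal value attained by: walk 5->6->5.
Answer: (A^⊗2)[5][5] = 9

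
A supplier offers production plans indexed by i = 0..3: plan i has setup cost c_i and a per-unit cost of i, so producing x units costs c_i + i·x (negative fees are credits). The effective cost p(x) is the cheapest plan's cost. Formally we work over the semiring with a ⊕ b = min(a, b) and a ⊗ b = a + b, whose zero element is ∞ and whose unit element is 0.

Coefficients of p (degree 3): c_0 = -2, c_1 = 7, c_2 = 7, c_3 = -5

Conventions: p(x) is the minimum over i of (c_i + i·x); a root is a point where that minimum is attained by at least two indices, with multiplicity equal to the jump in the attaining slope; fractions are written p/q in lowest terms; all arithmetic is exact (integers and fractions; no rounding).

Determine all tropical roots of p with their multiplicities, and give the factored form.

hull edge (i=0, c=-2) to (i=3, c=-5): slope -1, span 3
Factored form: p(x) = -5 ⊗ (x ⊕ 1) ⊗ (x ⊕ 1) ⊗ (x ⊕ 1)
Answer: roots = 1 (mult 3)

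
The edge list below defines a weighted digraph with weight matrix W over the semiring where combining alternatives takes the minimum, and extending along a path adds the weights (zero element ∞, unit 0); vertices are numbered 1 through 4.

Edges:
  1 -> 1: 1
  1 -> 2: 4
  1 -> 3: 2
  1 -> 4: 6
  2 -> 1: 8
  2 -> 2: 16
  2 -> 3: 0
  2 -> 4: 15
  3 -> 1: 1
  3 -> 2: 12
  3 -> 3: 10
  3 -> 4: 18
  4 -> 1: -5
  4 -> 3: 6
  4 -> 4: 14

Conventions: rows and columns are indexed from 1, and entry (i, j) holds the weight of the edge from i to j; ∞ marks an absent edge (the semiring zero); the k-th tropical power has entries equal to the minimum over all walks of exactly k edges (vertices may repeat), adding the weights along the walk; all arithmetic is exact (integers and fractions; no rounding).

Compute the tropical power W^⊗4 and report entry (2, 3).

W^⊗2:
  [1, 5, 3, 7]
  [1, 12, 10, 14]
  [2, 5, 3, 7]
  [-4, -1, -3, 1]
W^⊗3:
  [2, 5, 3, 7]
  [2, 5, 3, 7]
  [2, 6, 4, 8]
  [-4, 0, -2, 2]
W^⊗4:
  [2, 6, 4, 8]
  [2, 6, 4, 8]
  [3, 6, 4, 8]
  [-3, 0, -2, 2]
Key observation: the optimum is the walk 2->3->1->1->3, with weight 0 + 1 + 1 + 2 = 4.
Optimal value attained by: walk 2->3->1->1->3.
Answer: (W^⊗4)[2][3] = 4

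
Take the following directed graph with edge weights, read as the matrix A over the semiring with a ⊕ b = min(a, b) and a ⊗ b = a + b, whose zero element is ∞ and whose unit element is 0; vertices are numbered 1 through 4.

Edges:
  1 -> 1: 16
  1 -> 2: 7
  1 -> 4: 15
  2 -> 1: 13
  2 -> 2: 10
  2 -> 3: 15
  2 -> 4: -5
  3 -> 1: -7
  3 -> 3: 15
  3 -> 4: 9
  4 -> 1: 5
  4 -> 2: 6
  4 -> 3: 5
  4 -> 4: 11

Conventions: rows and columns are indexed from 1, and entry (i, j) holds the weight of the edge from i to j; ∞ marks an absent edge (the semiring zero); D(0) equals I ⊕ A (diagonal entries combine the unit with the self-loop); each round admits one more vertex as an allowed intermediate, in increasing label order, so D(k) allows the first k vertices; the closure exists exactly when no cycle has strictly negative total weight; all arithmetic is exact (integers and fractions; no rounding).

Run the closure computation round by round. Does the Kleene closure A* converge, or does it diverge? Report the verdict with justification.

D(0):
  [0, 7, ∞, 15]
  [13, 0, 15, -5]
  [-7, ∞, 0, 9]
  [5, 6, 5, 0]
D(1):
  [0, 7, ∞, 15]
  [13, 0, 15, -5]
  [-7, 0, 0, 8]
  [5, 6, 5, 0]
D(2):
  [0, 7, 22, 2]
  [13, 0, 15, -5]
  [-7, 0, 0, -5]
  [5, 6, 5, 0]
D(3):
  [0, 7, 22, 2]
  [8, 0, 15, -5]
  [-7, 0, 0, -5]
  [-2, 5, 5, 0]
D(4):
  [0, 7, 7, 2]
  [-7, 0, 0, -5]
  [-7, 0, 0, -5]
  [-2, 5, 5, 0]
Key observation: every diagonal entry stays at the unit through all rounds, so no improving cycle exists.
Answer: CONVERGES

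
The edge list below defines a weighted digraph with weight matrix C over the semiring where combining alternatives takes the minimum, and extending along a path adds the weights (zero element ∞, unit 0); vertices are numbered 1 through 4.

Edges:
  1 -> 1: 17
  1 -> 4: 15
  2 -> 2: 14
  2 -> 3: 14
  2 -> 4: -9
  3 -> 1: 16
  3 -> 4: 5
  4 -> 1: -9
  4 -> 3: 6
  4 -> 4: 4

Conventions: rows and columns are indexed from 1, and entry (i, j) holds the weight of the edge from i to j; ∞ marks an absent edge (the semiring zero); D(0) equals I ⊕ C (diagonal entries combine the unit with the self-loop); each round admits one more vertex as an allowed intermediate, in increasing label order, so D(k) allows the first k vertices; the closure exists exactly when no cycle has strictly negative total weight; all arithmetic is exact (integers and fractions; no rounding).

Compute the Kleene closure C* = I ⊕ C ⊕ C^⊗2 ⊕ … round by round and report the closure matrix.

D(0):
  [0, ∞, ∞, 15]
  [∞, 0, 14, -9]
  [16, ∞, 0, 5]
  [-9, ∞, 6, 0]
D(1):
  [0, ∞, ∞, 15]
  [∞, 0, 14, -9]
  [16, ∞, 0, 5]
  [-9, ∞, 6, 0]
D(2):
  [0, ∞, ∞, 15]
  [∞, 0, 14, -9]
  [16, ∞, 0, 5]
  [-9, ∞, 6, 0]
D(3):
  [0, ∞, ∞, 15]
  [30, 0, 14, -9]
  [16, ∞, 0, 5]
  [-9, ∞, 6, 0]
D(4):
  [0, ∞, 21, 15]
  [-18, 0, -3, -9]
  [-4, ∞, 0, 5]
  [-9, ∞, 6, 0]
Answer: C* = [[0, ∞, 21, 15], [-18, 0, -3, -9], [-4, ∞, 0, 5], [-9, ∞, 6, 0]]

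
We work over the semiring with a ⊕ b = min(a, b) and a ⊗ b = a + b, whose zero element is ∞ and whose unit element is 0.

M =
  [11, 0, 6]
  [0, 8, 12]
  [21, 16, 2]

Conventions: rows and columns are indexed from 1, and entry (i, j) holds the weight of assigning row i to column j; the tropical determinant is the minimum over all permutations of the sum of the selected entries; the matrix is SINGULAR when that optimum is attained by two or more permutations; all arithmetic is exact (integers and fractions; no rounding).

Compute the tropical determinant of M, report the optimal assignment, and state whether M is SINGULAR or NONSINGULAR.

σ = (1, 2, 3): 11 + 8 + 2 = 21
σ = (1, 3, 2): 11 + 12 + 16 = 39
σ = (2, 1, 3): 0 + 0 + 2 = 2
σ = (2, 3, 1): 0 + 12 + 21 = 33
σ = (3, 1, 2): 6 + 0 + 16 = 22
σ = (3, 2, 1): 6 + 8 + 21 = 35
Optimal value attained by: σ = (2, 1, 3).
Answer: det⊕(M) = 2; verdict: NONSINGULAR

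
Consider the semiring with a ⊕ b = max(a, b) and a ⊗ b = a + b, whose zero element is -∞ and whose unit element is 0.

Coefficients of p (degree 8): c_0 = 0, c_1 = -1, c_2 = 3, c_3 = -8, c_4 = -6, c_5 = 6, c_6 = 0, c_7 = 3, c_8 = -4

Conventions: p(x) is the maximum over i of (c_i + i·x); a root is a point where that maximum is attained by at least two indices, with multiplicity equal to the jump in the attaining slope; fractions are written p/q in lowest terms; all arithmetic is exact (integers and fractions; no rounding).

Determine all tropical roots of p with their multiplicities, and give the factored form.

hull edge (i=0, c=0) to (i=2, c=3): slope 3/2, span 2
hull edge (i=2, c=3) to (i=5, c=6): slope 1, span 3
hull edge (i=5, c=6) to (i=7, c=3): slope -3/2, span 2
hull edge (i=7, c=3) to (i=8, c=-4): slope -7, span 1
Factored form: p(x) = -4 ⊗ (x ⊕ (-3/2)) ⊗ (x ⊕ (-3/2)) ⊗ (x ⊕ (-1)) ⊗ (x ⊕ (-1)) ⊗ (x ⊕ (-1)) ⊗ (x ⊕ 3/2) ⊗ (x ⊕ 3/2) ⊗ (x ⊕ 7)
Answer: roots = -3/2 (mult 2), -1 (mult 3), 3/2 (mult 2), 7 (mult 1)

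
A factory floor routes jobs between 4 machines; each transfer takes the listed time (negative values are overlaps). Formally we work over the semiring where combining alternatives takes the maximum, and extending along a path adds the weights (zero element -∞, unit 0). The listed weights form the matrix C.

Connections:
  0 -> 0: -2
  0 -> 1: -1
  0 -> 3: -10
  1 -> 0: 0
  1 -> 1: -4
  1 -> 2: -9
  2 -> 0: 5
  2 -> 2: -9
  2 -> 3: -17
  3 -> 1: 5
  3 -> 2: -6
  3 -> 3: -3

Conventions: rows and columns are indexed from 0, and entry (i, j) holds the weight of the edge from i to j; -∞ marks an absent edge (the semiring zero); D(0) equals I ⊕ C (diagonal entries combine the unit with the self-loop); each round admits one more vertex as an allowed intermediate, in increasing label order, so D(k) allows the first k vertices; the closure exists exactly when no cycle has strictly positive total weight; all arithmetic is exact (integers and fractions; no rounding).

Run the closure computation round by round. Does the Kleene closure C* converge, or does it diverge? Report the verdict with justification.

D(0):
  [0, -1, -∞, -10]
  [0, 0, -9, -∞]
  [5, -∞, 0, -17]
  [-∞, 5, -6, 0]
D(1):
  [0, -1, -∞, -10]
  [0, 0, -9, -10]
  [5, 4, 0, -5]
  [-∞, 5, -6, 0]
D(2):
  [0, -1, -10, -10]
  [0, 0, -9, -10]
  [5, 4, 0, -5]
  [5, 5, -4, 0]
D(3):
  [0, -1, -10, -10]
  [0, 0, -9, -10]
  [5, 4, 0, -5]
  [5, 5, -4, 0]
D(4):
  [0, -1, -10, -10]
  [0, 0, -9, -10]
  [5, 4, 0, -5]
  [5, 5, -4, 0]
Key observation: every diagonal entry stays at the unit through all rounds, so no improving cycle exists.
Answer: CONVERGES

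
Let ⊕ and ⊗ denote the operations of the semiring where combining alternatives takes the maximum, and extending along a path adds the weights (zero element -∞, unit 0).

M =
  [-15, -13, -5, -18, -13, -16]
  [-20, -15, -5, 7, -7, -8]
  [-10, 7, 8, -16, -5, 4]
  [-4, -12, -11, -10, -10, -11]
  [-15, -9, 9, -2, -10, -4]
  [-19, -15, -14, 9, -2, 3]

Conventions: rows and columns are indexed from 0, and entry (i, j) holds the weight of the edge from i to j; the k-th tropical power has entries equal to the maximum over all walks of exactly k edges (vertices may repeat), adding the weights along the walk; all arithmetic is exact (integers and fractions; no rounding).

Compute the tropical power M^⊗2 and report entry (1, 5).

M^⊗2:
  [-15, 2, 3, -6, -10, -1]
  [3, 2, 3, 1, -3, -1]
  [-2, 15, 16, 14, 3, 12]
  [-14, -4, -1, -2, -13, -7]
  [-1, 16, 17, 5, 4, 13]
  [5, -3, 7, 12, 1, 6]
Key observation: the optimum is the walk 1->2->5, with weight (-5) + 4 = -1.
Optimal value attained by: walk 1->2->5.
Answer: (M^⊗2)[1][5] = -1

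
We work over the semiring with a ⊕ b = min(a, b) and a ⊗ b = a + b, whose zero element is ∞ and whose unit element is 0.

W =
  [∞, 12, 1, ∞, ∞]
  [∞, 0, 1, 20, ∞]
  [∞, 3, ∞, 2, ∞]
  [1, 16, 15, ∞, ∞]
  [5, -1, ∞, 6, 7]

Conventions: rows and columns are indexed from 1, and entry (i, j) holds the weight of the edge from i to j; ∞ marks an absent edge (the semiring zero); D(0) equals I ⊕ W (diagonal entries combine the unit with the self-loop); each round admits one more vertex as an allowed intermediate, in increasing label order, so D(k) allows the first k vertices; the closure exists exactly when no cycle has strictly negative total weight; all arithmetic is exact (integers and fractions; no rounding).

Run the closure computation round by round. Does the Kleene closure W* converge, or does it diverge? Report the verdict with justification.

D(0):
  [0, 12, 1, ∞, ∞]
  [∞, 0, 1, 20, ∞]
  [∞, 3, 0, 2, ∞]
  [1, 16, 15, 0, ∞]
  [5, -1, ∞, 6, 0]
D(1):
  [0, 12, 1, ∞, ∞]
  [∞, 0, 1, 20, ∞]
  [∞, 3, 0, 2, ∞]
  [1, 13, 2, 0, ∞]
  [5, -1, 6, 6, 0]
D(2):
  [0, 12, 1, 32, ∞]
  [∞, 0, 1, 20, ∞]
  [∞, 3, 0, 2, ∞]
  [1, 13, 2, 0, ∞]
  [5, -1, 0, 6, 0]
D(3):
  [0, 4, 1, 3, ∞]
  [∞, 0, 1, 3, ∞]
  [∞, 3, 0, 2, ∞]
  [1, 5, 2, 0, ∞]
  [5, -1, 0, 2, 0]
D(4):
  [0, 4, 1, 3, ∞]
  [4, 0, 1, 3, ∞]
  [3, 3, 0, 2, ∞]
  [1, 5, 2, 0, ∞]
  [3, -1, 0, 2, 0]
D(5):
  [0, 4, 1, 3, ∞]
  [4, 0, 1, 3, ∞]
  [3, 3, 0, 2, ∞]
  [1, 5, 2, 0, ∞]
  [3, -1, 0, 2, 0]
Key observation: every diagonal entry stays at the unit through all rounds, so no improving cycle exists.
Answer: CONVERGES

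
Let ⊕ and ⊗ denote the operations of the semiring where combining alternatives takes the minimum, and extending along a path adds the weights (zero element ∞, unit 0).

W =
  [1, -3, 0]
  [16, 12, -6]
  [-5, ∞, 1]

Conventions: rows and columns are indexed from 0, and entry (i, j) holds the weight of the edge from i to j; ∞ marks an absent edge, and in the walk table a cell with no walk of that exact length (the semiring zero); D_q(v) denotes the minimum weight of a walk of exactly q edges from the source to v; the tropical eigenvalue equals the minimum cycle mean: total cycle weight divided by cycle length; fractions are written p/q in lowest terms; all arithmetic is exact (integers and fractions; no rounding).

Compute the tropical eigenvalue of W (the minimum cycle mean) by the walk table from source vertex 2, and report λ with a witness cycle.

q=0: [∞, ∞, 0]
q=1: [-5, ∞, 1]
q=2: [-4, -8, -5]
q=3: [-10, -7, -14]
Optimal cycle mean attained by: cycle 0->1->2->0, total (-3) + (-6) + (-5), length 3.
Answer: λ = -14/3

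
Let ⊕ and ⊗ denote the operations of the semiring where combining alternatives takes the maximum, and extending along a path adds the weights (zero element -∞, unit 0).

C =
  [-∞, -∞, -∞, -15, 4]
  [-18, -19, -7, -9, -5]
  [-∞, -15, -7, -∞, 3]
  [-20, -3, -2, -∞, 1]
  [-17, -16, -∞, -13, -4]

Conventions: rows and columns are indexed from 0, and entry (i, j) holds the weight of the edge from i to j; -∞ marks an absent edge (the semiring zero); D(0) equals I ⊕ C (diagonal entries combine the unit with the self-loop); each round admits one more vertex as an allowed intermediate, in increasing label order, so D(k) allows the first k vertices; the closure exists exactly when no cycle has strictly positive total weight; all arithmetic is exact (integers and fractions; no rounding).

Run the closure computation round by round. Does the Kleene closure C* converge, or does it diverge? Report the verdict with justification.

D(0):
  [0, -∞, -∞, -15, 4]
  [-18, 0, -7, -9, -5]
  [-∞, -15, 0, -∞, 3]
  [-20, -3, -2, 0, 1]
  [-17, -16, -∞, -13, 0]
D(1):
  [0, -∞, -∞, -15, 4]
  [-18, 0, -7, -9, -5]
  [-∞, -15, 0, -∞, 3]
  [-20, -3, -2, 0, 1]
  [-17, -16, -∞, -13, 0]
D(2):
  [0, -∞, -∞, -15, 4]
  [-18, 0, -7, -9, -5]
  [-33, -15, 0, -24, 3]
  [-20, -3, -2, 0, 1]
  [-17, -16, -23, -13, 0]
D(3):
  [0, -∞, -∞, -15, 4]
  [-18, 0, -7, -9, -4]
  [-33, -15, 0, -24, 3]
  [-20, -3, -2, 0, 1]
  [-17, -16, -23, -13, 0]
D(4):
  [0, -18, -17, -15, 4]
  [-18, 0, -7, -9, -4]
  [-33, -15, 0, -24, 3]
  [-20, -3, -2, 0, 1]
  [-17, -16, -15, -13, 0]
D(5):
  [0, -12, -11, -9, 4]
  [-18, 0, -7, -9, -4]
  [-14, -13, 0, -10, 3]
  [-16, -3, -2, 0, 1]
  [-17, -16, -15, -13, 0]
Key observation: every diagonal entry stays at the unit through all rounds, so no improving cycle exists.
Answer: CONVERGES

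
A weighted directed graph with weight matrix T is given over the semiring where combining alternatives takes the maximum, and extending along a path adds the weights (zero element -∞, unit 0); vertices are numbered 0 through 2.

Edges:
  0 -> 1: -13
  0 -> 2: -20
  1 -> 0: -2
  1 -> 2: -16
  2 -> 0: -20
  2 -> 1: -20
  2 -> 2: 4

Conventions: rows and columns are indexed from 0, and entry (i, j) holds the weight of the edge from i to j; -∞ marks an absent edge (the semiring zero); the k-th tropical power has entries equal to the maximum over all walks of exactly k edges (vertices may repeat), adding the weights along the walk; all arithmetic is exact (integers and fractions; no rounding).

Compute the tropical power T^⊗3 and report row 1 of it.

T^⊗2:
  [-15, -40, -16]
  [-36, -15, -12]
  [-16, -16, 8]
T^⊗3:
  [-36, -28, -12]
  [-17, -32, -8]
  [-12, -12, 12]
Answer: row 1 of T^⊗3 = [-17, -32, -8]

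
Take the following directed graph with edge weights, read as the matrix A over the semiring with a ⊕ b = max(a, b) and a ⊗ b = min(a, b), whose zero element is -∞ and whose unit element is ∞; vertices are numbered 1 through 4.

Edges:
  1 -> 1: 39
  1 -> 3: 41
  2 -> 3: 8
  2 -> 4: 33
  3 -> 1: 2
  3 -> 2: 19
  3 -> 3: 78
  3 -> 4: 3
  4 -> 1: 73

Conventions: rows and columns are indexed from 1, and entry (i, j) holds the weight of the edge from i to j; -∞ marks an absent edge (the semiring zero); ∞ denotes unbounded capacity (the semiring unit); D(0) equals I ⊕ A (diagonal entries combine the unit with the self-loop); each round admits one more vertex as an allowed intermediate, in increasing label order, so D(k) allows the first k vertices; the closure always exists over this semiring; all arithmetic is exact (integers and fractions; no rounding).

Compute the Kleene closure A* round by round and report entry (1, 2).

D(0):
  [∞, -∞, 41, -∞]
  [-∞, ∞, 8, 33]
  [2, 19, ∞, 3]
  [73, -∞, -∞, ∞]
D(1):
  [∞, -∞, 41, -∞]
  [-∞, ∞, 8, 33]
  [2, 19, ∞, 3]
  [73, -∞, 41, ∞]
D(2):
  [∞, -∞, 41, -∞]
  [-∞, ∞, 8, 33]
  [2, 19, ∞, 19]
  [73, -∞, 41, ∞]
D(3):
  [∞, 19, 41, 19]
  [2, ∞, 8, 33]
  [2, 19, ∞, 19]
  [73, 19, 41, ∞]
D(4):
  [∞, 19, 41, 19]
  [33, ∞, 33, 33]
  [19, 19, ∞, 19]
  [73, 19, 41, ∞]
Answer: A*[1][2] = 19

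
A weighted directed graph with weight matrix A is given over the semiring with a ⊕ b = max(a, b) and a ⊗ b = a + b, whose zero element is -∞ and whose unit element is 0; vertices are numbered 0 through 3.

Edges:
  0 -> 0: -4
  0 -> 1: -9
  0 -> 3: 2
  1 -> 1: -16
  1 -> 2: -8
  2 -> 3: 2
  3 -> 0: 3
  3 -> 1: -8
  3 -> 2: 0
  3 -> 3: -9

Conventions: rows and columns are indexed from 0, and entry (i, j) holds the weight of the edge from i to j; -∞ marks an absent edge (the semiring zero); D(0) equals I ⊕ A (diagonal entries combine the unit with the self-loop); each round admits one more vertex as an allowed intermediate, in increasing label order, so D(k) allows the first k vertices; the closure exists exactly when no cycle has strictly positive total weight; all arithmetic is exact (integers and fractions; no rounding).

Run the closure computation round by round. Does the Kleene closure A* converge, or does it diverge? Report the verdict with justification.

D(0):
  [0, -9, -∞, 2]
  [-∞, 0, -8, -∞]
  [-∞, -∞, 0, 2]
  [3, -8, 0, 0]
Detection: at round 1, diagonal entry (3, 3) turns strictly positive.
Key observation: the cycle 3->0->3 has total weight 3 + 2, which is strictly positive.
Answer: DIVERGES — positive cycle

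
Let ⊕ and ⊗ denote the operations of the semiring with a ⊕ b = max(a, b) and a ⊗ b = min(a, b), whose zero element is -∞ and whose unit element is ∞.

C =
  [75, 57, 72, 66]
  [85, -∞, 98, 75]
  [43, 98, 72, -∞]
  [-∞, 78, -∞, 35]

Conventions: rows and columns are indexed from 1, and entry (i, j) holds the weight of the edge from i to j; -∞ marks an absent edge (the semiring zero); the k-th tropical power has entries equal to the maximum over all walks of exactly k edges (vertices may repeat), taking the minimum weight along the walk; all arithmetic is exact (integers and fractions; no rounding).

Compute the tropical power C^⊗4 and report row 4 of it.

C^⊗2:
  [75, 72, 72, 66]
  [75, 98, 72, 66]
  [85, 72, 98, 75]
  [78, 35, 78, 75]
C^⊗3:
  [75, 72, 72, 72]
  [85, 72, 98, 75]
  [75, 98, 72, 72]
  [75, 78, 72, 66]
C^⊗4:
  [75, 72, 72, 72]
  [75, 98, 72, 72]
  [85, 72, 98, 75]
  [78, 72, 78, 75]
Answer: row 4 of C^⊗4 = [78, 72, 78, 75]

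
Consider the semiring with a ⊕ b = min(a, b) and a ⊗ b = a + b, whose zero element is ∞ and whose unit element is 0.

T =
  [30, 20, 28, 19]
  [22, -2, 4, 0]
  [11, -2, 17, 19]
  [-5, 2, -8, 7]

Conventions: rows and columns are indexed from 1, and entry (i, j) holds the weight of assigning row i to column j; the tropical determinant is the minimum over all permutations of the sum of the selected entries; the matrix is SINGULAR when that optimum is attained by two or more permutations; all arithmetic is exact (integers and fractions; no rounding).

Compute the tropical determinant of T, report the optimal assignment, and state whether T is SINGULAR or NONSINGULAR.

σ = (1, 2, 3, 4): 30 + (-2) + 17 + 7 = 52
σ = (1, 2, 4, 3): 30 + (-2) + 19 + (-8) = 39
σ = (1, 3, 2, 4): 30 + 4 + (-2) + 7 = 39
σ = (1, 3, 4, 2): 30 + 4 + 19 + 2 = 55
σ = (1, 4, 2, 3): 30 + 0 + (-2) + (-8) = 20
σ = (1, 4, 3, 2): 30 + 0 + 17 + 2 = 49
σ = (2, 1, 3, 4): 20 + 22 + 17 + 7 = 66
σ = (2, 1, 4, 3): 20 + 22 + 19 + (-8) = 53
σ = (2, 3, 1, 4): 20 + 4 + 11 + 7 = 42
σ = (2, 3, 4, 1): 20 + 4 + 19 + (-5) = 38
σ = (2, 4, 1, 3): 20 + 0 + 11 + (-8) = 23
σ = (2, 4, 3, 1): 20 + 0 + 17 + (-5) = 32
σ = (3, 1, 2, 4): 28 + 22 + (-2) + 7 = 55
σ = (3, 1, 4, 2): 28 + 22 + 19 + 2 = 71
σ = (3, 2, 1, 4): 28 + (-2) + 11 + 7 = 44
σ = (3, 2, 4, 1): 28 + (-2) + 19 + (-5) = 40
σ = (3, 4, 1, 2): 28 + 0 + 11 + 2 = 41
σ = (3, 4, 2, 1): 28 + 0 + (-2) + (-5) = 21
σ = (4, 1, 2, 3): 19 + 22 + (-2) + (-8) = 31
σ = (4, 1, 3, 2): 19 + 22 + 17 + 2 = 60
σ = (4, 2, 1, 3): 19 + (-2) + 11 + (-8) = 20
σ = (4, 2, 3, 1): 19 + (-2) + 17 + (-5) = 29
σ = (4, 3, 1, 2): 19 + 4 + 11 + 2 = 36
σ = (4, 3, 2, 1): 19 + 4 + (-2) + (-5) = 16
Optimal value attained by: σ = (4, 3, 2, 1).
Answer: det⊕(T) = 16; verdict: NONSINGULAR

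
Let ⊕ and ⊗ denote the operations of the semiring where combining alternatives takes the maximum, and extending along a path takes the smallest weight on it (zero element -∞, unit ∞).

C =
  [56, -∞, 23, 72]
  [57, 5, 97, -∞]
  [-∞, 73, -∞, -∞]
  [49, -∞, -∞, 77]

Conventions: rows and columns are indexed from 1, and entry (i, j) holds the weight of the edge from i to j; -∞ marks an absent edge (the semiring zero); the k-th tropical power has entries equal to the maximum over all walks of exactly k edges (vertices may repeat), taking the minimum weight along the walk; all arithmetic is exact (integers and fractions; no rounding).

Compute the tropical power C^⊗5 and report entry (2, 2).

C^⊗2:
  [56, 23, 23, 72]
  [56, 73, 23, 57]
  [57, 5, 73, -∞]
  [49, -∞, 23, 77]
C^⊗3:
  [56, 23, 23, 72]
  [57, 23, 73, 57]
  [56, 73, 23, 57]
  [49, 23, 23, 77]
C^⊗4:
  [56, 23, 23, 72]
  [56, 73, 23, 57]
  [57, 23, 73, 57]
  [49, 23, 23, 77]
C^⊗5:
  [56, 23, 23, 72]
  [57, 23, 73, 57]
  [56, 73, 23, 57]
  [49, 23, 23, 77]
Key observation: the optimum is the walk 2->1->1->1->3->2, with weight 57 min 56 min 56 min 23 min 73 = 23.
Optimal value attained by: walk 2->1->1->1->3->2.
Answer: (C^⊗5)[2][2] = 23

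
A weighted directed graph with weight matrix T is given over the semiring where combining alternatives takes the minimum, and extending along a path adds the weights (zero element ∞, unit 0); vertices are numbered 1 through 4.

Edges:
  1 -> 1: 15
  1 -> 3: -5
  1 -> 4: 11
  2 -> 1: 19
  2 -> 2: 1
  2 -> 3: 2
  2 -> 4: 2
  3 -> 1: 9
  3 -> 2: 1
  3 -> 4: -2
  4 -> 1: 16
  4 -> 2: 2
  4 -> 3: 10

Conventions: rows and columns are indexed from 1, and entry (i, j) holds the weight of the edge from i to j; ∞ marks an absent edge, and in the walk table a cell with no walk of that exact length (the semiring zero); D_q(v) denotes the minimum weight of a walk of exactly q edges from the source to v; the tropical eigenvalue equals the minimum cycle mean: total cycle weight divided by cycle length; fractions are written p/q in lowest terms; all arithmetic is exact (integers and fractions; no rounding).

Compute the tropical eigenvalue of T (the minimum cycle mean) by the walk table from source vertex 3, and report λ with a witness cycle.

q=0: [∞, ∞, 0, ∞]
q=1: [9, 1, ∞, -2]
q=2: [14, 0, 3, 3]
q=3: [12, 1, 2, 1]
q=4: [11, 2, 3, 0]
Optimal cycle mean attained by: cycle 2->3->4->2, total 2 + (-2) + 2, length 3.
Answer: λ = 2/3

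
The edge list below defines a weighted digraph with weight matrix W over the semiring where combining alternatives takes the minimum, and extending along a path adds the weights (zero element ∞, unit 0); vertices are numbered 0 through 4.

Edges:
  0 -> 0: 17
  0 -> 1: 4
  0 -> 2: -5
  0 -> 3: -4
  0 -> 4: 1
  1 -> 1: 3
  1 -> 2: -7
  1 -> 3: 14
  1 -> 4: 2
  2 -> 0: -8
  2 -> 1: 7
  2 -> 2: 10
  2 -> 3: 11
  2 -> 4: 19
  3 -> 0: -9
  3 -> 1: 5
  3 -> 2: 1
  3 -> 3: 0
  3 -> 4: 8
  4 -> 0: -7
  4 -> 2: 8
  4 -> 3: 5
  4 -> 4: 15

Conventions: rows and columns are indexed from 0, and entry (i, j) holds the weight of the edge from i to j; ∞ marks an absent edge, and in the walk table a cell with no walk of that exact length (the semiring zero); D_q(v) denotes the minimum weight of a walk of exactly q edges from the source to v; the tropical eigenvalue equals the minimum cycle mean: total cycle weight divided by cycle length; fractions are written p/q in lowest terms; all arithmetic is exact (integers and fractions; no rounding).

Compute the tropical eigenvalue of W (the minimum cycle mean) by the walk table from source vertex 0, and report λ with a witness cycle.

q=0: [0, ∞, ∞, ∞, ∞]
q=1: [17, 4, -5, -4, 1]
q=2: [-13, 1, -3, -4, 4]
q=3: [-13, -9, -18, -17, -12]
q=4: [-26, -12, -18, -17, -12]
q=5: [-26, -22, -31, -30, -25]
Optimal cycle mean attained by: cycle 0->2->0, total (-5) + (-8), length 2.
Answer: λ = -13/2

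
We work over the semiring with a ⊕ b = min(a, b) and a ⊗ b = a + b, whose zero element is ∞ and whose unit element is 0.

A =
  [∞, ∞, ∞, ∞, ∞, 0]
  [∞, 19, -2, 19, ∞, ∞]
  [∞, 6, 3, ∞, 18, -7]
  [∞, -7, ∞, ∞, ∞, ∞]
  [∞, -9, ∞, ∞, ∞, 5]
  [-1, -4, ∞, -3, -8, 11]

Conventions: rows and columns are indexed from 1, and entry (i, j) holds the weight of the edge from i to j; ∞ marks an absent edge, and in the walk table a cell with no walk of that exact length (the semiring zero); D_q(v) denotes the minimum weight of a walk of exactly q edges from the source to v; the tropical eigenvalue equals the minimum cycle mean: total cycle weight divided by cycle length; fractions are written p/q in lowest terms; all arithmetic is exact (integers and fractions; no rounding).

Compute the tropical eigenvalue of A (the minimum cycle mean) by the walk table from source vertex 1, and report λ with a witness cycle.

q=0: [0, ∞, ∞, ∞, ∞, ∞]
q=1: [∞, ∞, ∞, ∞, ∞, 0]
q=2: [-1, -4, ∞, -3, -8, 11]
q=3: [10, -17, -6, 8, 3, -3]
q=4: [-4, -7, -19, -6, -11, -13]
q=5: [-14, -20, -16, -16, -21, -26]
q=6: [-27, -30, -22, -29, -34, -23]
Optimal cycle mean attained by: cycle 2->3->6->5->2, total (-2) + (-7) + (-8) + (-9), length 4.
Answer: λ = -13/2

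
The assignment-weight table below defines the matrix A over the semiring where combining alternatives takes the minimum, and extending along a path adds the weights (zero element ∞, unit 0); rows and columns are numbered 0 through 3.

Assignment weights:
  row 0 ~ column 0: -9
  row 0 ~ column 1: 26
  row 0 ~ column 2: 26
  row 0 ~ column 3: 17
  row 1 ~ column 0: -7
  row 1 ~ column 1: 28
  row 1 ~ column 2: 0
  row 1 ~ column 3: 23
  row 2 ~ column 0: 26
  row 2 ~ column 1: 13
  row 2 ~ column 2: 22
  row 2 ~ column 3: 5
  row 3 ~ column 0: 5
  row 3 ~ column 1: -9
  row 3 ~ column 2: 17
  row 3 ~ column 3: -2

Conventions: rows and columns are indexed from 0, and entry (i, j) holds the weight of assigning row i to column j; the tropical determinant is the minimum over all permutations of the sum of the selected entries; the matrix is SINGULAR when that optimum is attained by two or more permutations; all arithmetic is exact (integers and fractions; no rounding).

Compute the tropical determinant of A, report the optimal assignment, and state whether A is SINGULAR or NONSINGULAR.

σ = (0, 1, 2, 3): (-9) + 28 + 22 + (-2) = 39
σ = (0, 1, 3, 2): (-9) + 28 + 5 + 17 = 41
σ = (0, 2, 1, 3): (-9) + 0 + 13 + (-2) = 2
σ = (0, 2, 3, 1): (-9) + 0 + 5 + (-9) = -13
σ = (0, 3, 1, 2): (-9) + 23 + 13 + 17 = 44
σ = (0, 3, 2, 1): (-9) + 23 + 22 + (-9) = 27
σ = (1, 0, 2, 3): 26 + (-7) + 22 + (-2) = 39
σ = (1, 0, 3, 2): 26 + (-7) + 5 + 17 = 41
σ = (1, 2, 0, 3): 26 + 0 + 26 + (-2) = 50
σ = (1, 2, 3, 0): 26 + 0 + 5 + 5 = 36
σ = (1, 3, 0, 2): 26 + 23 + 26 + 17 = 92
σ = (1, 3, 2, 0): 26 + 23 + 22 + 5 = 76
σ = (2, 0, 1, 3): 26 + (-7) + 13 + (-2) = 30
σ = (2, 0, 3, 1): 26 + (-7) + 5 + (-9) = 15
σ = (2, 1, 0, 3): 26 + 28 + 26 + (-2) = 78
σ = (2, 1, 3, 0): 26 + 28 + 5 + 5 = 64
σ = (2, 3, 0, 1): 26 + 23 + 26 + (-9) = 66
σ = (2, 3, 1, 0): 26 + 23 + 13 + 5 = 67
σ = (3, 0, 1, 2): 17 + (-7) + 13 + 17 = 40
σ = (3, 0, 2, 1): 17 + (-7) + 22 + (-9) = 23
σ = (3, 1, 0, 2): 17 + 28 + 26 + 17 = 88
σ = (3, 1, 2, 0): 17 + 28 + 22 + 5 = 72
σ = (3, 2, 0, 1): 17 + 0 + 26 + (-9) = 34
σ = (3, 2, 1, 0): 17 + 0 + 13 + 5 = 35
Optimal value attained by: σ = (0, 2, 3, 1).
Answer: det⊕(A) = -13; verdict: NONSINGULAR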